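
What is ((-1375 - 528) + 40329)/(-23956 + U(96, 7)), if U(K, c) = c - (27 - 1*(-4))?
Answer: -19213/11990 ≈ -1.6024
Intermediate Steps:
U(K, c) = -31 + c (U(K, c) = c - (27 + 4) = c - 1*31 = c - 31 = -31 + c)
((-1375 - 528) + 40329)/(-23956 + U(96, 7)) = ((-1375 - 528) + 40329)/(-23956 + (-31 + 7)) = (-1903 + 40329)/(-23956 - 24) = 38426/(-23980) = 38426*(-1/23980) = -19213/11990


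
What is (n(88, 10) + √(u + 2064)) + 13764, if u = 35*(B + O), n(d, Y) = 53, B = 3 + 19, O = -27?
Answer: 13817 + √1889 ≈ 13860.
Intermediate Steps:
B = 22
u = -175 (u = 35*(22 - 27) = 35*(-5) = -175)
(n(88, 10) + √(u + 2064)) + 13764 = (53 + √(-175 + 2064)) + 13764 = (53 + √1889) + 13764 = 13817 + √1889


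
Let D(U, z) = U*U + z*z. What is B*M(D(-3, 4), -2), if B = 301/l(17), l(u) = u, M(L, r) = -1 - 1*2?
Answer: -903/17 ≈ -53.118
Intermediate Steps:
D(U, z) = U**2 + z**2
M(L, r) = -3 (M(L, r) = -1 - 2 = -3)
B = 301/17 ≈ 17.706
B*M(D(-3, 4), -2) = (301/17)*(-3) = -903/17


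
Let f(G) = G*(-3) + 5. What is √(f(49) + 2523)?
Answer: √2381 ≈ 48.795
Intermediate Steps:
f(G) = 5 - 3*G (f(G) = -3*G + 5 = 5 - 3*G)
√(f(49) + 2523) = √((5 - 3*49) + 2523) = √((5 - 147) + 2523) = √(-142 + 2523) = √2381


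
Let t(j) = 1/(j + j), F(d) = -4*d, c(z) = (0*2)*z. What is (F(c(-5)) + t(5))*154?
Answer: 77/5 ≈ 15.400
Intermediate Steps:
c(z) = 0 (c(z) = 0*z = 0)
t(j) = 1/(2*j)
(F(c(-5)) + t(5))*154 = (-4*0 + (½)/5)*154 = (0 + (½)*(⅕))*154 = (0 + ⅒)*154 = (⅒)*154 = 77/5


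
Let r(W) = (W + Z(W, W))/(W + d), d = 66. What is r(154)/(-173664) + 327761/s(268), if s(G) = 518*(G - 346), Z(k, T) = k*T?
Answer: -1355349289/167064768 ≈ -8.1127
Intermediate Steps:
Z(k, T) = T*k
s(G) = -179228 + 518*G (s(G) = 518*(-346 + G) = -179228 + 518*G)
r(W) = (W + W²)/(66 + W) (r(W) = (W + W*W)/(W + 66) = (W + W²)/(66 + W))
r(154)/(-173664) + 327761/s(268) = (154*(1 + 154)/(66 + 154))/(-173664) + 327761/(-179228 + 518*268) = (154*155/220)*(-1/173664) + 327761/(-179228 + 138824) = (154*(1/220)*155)*(-1/173664) + 327761/(-40404) = (217/2)*(-1/173664) + 327761*(-1/40404) = -217/347328 - 46823/5772 = -1355349289/167064768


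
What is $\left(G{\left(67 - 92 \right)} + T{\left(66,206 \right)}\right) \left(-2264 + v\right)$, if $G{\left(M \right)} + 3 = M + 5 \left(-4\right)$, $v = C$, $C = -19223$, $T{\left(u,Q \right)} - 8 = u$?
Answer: $-558662$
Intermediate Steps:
$T{\left(u,Q \right)} = 8 + u$
$v = -19223$
$G{\left(M \right)} = -23 + M$ ($G{\left(M \right)} = -3 + \left(M + 5 \left(-4\right)\right) = -3 + \left(M - 20\right) = -3 + \left(-20 + M\right) = -23 + M$)
$\left(G{\left(67 - 92 \right)} + T{\left(66,206 \right)}\right) \left(-2264 + v\right) = \left(\left(-23 + \left(67 - 92\right)\right) + \left(8 + 66\right)\right) \left(-2264 - 19223\right) = \left(\left(-23 - 25\right) + 74\right) \left(-21487\right) = \left(-48 + 74\right) \left(-21487\right) = 26 \left(-21487\right) = -558662$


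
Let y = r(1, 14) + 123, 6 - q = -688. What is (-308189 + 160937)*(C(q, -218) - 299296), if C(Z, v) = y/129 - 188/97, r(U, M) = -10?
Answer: 183824691558676/4171 ≈ 4.4072e+10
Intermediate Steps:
q = 694 (q = 6 - 1*(-688) = 6 + 688 = 694)
y = 113 (y = -10 + 123 = 113)
C(Z, v) = -13291/12513 (C(Z, v) = 113/129 - 188/97 = -13291/12513)
(-308189 + 160937)*(C(q, -218) - 299296) = (-308189 + 160937)*(-13291/12513 - 299296) = -147252*(-3745104139/12513) = 183824691558676/4171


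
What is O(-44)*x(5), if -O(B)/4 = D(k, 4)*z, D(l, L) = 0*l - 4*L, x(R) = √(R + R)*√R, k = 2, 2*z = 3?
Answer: 480*√2 ≈ 678.82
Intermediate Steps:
z = 3/2 (z = (½)*3 = 3/2 ≈ 1.5000)
x(R) = R*√2 (x(R) = √(2*R)*√R = (√2*√R)*√R = R*√2)
D(l, L) = -4*L (D(l, L) = 0 - 4*L = -4*L)
O(B) = 96 (O(B) = -4*(-4*4)*3/2 = -(-64)*3/2 = -4*(-24) = 96)
O(-44)*x(5) = 96*(5*√2) = 480*√2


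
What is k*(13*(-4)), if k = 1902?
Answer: -98904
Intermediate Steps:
k*(13*(-4)) = 1902*(13*(-4)) = 1902*(-52) = -98904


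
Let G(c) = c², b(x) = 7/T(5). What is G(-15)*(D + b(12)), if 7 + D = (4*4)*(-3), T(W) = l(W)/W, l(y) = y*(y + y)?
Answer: -24435/2 ≈ -12218.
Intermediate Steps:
l(y) = 2*y² (l(y) = y*(2*y) = 2*y²)
T(W) = 2*W (T(W) = (2*W²)/W = 2*W)
b(x) = 7/10 (b(x) = 7/((2*5)) = 7/10)
D = -55 (D = -7 + (4*4)*(-3) = -7 + 16*(-3) = -7 - 48 = -55)
G(-15)*(D + b(12)) = (-15)²*(-55 + 7/10) = 225*(-543/10) = -24435/2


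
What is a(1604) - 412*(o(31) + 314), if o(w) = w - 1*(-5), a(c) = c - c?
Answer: -144200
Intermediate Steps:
a(c) = 0
o(w) = 5 + w (o(w) = w + 5 = 5 + w)
a(1604) - 412*(o(31) + 314) = 0 - 412*((5 + 31) + 314) = 0 - 412*(36 + 314) = 0 - 412*350 = 0 - 144200 = -144200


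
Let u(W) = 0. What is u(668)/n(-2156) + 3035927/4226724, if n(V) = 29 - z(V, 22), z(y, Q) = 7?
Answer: 3035927/4226724 ≈ 0.71827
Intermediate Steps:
n(V) = 22 (n(V) = 29 - 1*7 = 29 - 7 = 22)
u(668)/n(-2156) + 3035927/4226724 = 0/22 + 3035927/4226724 = 0*(1/22) + 3035927*(1/4226724) = 0 + 3035927/4226724 = 3035927/4226724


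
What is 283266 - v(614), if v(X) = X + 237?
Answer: 282415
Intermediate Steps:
v(X) = 237 + X
283266 - v(614) = 283266 - (237 + 614) = 283266 - 1*851 = 283266 - 851 = 282415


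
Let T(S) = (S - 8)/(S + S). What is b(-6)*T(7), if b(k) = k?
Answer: 3/7 ≈ 0.42857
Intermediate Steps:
T(S) = (-8 + S)/(2*S) (T(S) = (-8 + S)/((2*S)) = (-8 + S)*(1/(2*S)) = (-8 + S)/(2*S))
b(-6)*T(7) = -3*(-8 + 7)/7 = -3*(-1)/7 = -6*(-1/14) = 3/7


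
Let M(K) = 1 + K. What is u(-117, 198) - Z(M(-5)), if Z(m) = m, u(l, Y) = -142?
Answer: -138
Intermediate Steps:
u(-117, 198) - Z(M(-5)) = -142 - (1 - 5) = -142 - 1*(-4) = -142 + 4 = -138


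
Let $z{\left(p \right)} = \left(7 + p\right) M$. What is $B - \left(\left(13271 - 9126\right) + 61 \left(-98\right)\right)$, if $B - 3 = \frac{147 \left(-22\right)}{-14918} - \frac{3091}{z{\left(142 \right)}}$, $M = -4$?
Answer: $\frac{8186075005}{4445564} \approx 1841.4$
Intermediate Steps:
$z{\left(p \right)} = -28 - 4 p$ ($z{\left(p \right)} = \left(7 + p\right) \left(-4\right) = -28 - 4 p$)
$B = \frac{37356193}{4445564}$ ($B = 3 - \left(\frac{3091}{-28 - 568} - \frac{147 \left(-22\right)}{-14918}\right) = 3 - \left(- \frac{1617}{7459} + \frac{3091}{-28 - 568}\right) = 3 - \left(- \frac{1617}{7459} + \frac{3091}{-596}\right) = 3 + \left(\frac{1617}{7459} - - \frac{3091}{596}\right) = 3 + \left(\frac{1617}{7459} + \frac{3091}{596}\right) = 3 + \frac{24019501}{4445564} = \frac{37356193}{4445564} \approx 8.403$)
$B - \left(\left(13271 - 9126\right) + 61 \left(-98\right)\right) = \frac{37356193}{4445564} - \left(\left(13271 - 9126\right) + 61 \left(-98\right)\right) = \frac{37356193}{4445564} - \left(4145 - 5978\right) = \frac{37356193}{4445564} - -1833 = \frac{37356193}{4445564} + 1833 = \frac{8186075005}{4445564}$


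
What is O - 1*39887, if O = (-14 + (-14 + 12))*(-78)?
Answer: -38639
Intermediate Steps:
O = 1248 (O = (-14 - 2)*(-78) = -16*(-78) = 1248)
O - 1*39887 = 1248 - 1*39887 = 1248 - 39887 = -38639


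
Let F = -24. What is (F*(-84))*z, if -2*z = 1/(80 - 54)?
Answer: -504/13 ≈ -38.769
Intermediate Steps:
z = -1/52 (z = -1/(2*(80 - 54)) = -½/26 = -½*1/26 = -1/52 ≈ -0.019231)
(F*(-84))*z = -24*(-84)*(-1/52) = 2016*(-1/52) = -504/13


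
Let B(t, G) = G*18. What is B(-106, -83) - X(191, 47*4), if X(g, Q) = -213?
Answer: -1281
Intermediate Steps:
B(t, G) = 18*G
B(-106, -83) - X(191, 47*4) = 18*(-83) - 1*(-213) = -1494 + 213 = -1281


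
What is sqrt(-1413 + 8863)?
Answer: 5*sqrt(298) ≈ 86.313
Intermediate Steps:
sqrt(-1413 + 8863) = sqrt(7450) = 5*sqrt(298)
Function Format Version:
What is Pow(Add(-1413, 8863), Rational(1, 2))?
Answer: Mul(5, Pow(298, Rational(1, 2))) ≈ 86.313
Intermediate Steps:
Pow(Add(-1413, 8863), Rational(1, 2)) = Pow(7450, Rational(1, 2)) = Mul(5, Pow(298, Rational(1, 2)))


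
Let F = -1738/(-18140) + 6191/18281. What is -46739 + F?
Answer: -7749659388571/165808670 ≈ -46739.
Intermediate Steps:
F = 72038559/165808670 (F = -1738*(-1/18140) + 6191*(1/18281) = 869/9070 + 6191/18281 = 72038559/165808670 ≈ 0.43447)
-46739 + F = -46739 + 72038559/165808670 = -7749659388571/165808670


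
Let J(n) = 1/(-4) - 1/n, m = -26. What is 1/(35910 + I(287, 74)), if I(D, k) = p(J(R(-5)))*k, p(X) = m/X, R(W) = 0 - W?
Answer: 9/361670 ≈ 2.4885e-5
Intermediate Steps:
R(W) = -W
J(n) = -¼ - 1/n (J(n) = 1*(-¼) - 1/n = -¼ - 1/n)
p(X) = -26/X
I(D, k) = 520*k/9 (I(D, k) = (-26*20/(-4 - (-1)*(-5)))*k = (-26*20/(-4 - 1*5))*k = (-26*20/(-4 - 5))*k = (-26/((¼)*(⅕)*(-9)))*k = (-26/(-9/20))*k = (-26*(-20/9))*k = 520*k/9)
1/(35910 + I(287, 74)) = 1/(35910 + (520/9)*74) = 1/(35910 + 38480/9) = 1/(361670/9) = 9/361670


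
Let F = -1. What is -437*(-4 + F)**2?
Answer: -10925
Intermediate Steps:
-437*(-4 + F)**2 = -437*(-4 - 1)**2 = -437*(-5)**2 = -437*25 = -10925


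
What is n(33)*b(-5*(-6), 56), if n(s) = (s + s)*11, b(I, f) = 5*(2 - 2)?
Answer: 0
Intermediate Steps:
b(I, f) = 0 (b(I, f) = 5*0 = 0)
n(s) = 22*s (n(s) = (2*s)*11 = 22*s)
n(33)*b(-5*(-6), 56) = (22*33)*0 = 726*0 = 0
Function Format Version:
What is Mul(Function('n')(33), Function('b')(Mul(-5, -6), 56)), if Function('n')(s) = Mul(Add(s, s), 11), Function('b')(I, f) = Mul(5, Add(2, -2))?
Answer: 0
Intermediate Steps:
Function('b')(I, f) = 0 (Function('b')(I, f) = Mul(5, 0) = 0)
Function('n')(s) = Mul(22, s) (Function('n')(s) = Mul(Mul(2, s), 11) = Mul(22, s))
Mul(Function('n')(33), Function('b')(Mul(-5, -6), 56)) = Mul(Mul(22, 33), 0) = Mul(726, 0) = 0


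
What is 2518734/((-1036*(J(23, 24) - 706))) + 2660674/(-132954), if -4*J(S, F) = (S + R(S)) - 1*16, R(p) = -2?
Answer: -269104891163/16236143049 ≈ -16.574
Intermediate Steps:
J(S, F) = 9/2 - S/4 (J(S, F) = -((S - 2) - 1*16)/4 = -((-2 + S) - 16)/4 = -(-18 + S)/4 = 9/2 - S/4)
2518734/((-1036*(J(23, 24) - 706))) + 2660674/(-132954) = 2518734/((-1036*((9/2 - ¼*23) - 706))) + 2660674/(-132954) = 2518734/((-1036*((9/2 - 23/4) - 706))) + 2660674*(-1/132954) = 2518734/((-1036*(-5/4 - 706))) - 1330337/66477 = 2518734/((-1036*(-2829/4))) - 1330337/66477 = 2518734/732711 - 1330337/66477 = 2518734*(1/732711) - 1330337/66477 = 839578/244237 - 1330337/66477 = -269104891163/16236143049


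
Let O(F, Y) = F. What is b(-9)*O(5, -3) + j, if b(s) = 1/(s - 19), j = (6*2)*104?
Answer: 34939/28 ≈ 1247.8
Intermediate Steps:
j = 1248 (j = 12*104 = 1248)
b(s) = 1/(-19 + s)
b(-9)*O(5, -3) + j = 5/(-19 - 9) + 1248 = 5/(-28) + 1248 = -1/28*5 + 1248 = -5/28 + 1248 = 34939/28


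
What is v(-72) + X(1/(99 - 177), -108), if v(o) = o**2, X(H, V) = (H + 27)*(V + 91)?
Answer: 368567/78 ≈ 4725.2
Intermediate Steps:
X(H, V) = (27 + H)*(91 + V)
v(-72) + X(1/(99 - 177), -108) = (-72)**2 + (2457 + 27*(-108) + 91/(99 - 177) - 108/(99 - 177)) = 5184 + (2457 - 2916 + 91/(-78) - 108/(-78)) = 5184 + (2457 - 2916 + 91*(-1/78) - 1/78*(-108)) = 5184 + (2457 - 2916 - 7/6 + 18/13) = 5184 - 35785/78 = 368567/78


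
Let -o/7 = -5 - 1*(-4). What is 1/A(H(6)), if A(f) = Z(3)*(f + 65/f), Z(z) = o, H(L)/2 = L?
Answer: 12/1463 ≈ 0.0082023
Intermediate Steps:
o = 7 (o = -7*(-5 - 1*(-4)) = -7*(-5 + 4) = -7*(-1) = 7)
H(L) = 2*L
Z(z) = 7
A(f) = 7*f + 455/f (A(f) = 7*(f + 65/f) = 7*f + 455/f)
1/A(H(6)) = 1/(7*(2*6) + 455/((2*6))) = 1/(7*12 + 455/12) = 1/(84 + 455*(1/12)) = 1/(84 + 455/12) = 1/(1463/12) = 12/1463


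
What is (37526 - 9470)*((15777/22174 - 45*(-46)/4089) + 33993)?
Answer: 14412546056677356/15111581 ≈ 9.5374e+8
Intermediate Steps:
(37526 - 9470)*((15777/22174 - 45*(-46)/4089) + 33993) = 28056*((15777*(1/22174) + 2070*(1/4089)) + 33993) = 28056*((15777/22174 + 690/1363) + 33993) = 28056*(36804111/30223162 + 33993) = 28056*(1027412749977/30223162) = 14412546056677356/15111581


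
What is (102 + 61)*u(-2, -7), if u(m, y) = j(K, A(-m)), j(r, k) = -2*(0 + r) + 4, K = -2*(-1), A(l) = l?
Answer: 0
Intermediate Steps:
K = 2
j(r, k) = 4 - 2*r (j(r, k) = -2*r + 4 = 4 - 2*r)
u(m, y) = 0 (u(m, y) = 4 - 2*2 = 4 - 4 = 0)
(102 + 61)*u(-2, -7) = (102 + 61)*0 = 163*0 = 0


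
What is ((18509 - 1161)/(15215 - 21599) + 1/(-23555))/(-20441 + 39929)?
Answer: -14594233/104661083520 ≈ -0.00013944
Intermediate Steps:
((18509 - 1161)/(15215 - 21599) + 1/(-23555))/(-20441 + 39929) = (17348/(-6384) - 1/23555)/19488 = (17348*(-1/6384) - 1/23555)*(1/19488) = (-4337/1596 - 1/23555)*(1/19488) = -14594233/5370540*1/19488 = -14594233/104661083520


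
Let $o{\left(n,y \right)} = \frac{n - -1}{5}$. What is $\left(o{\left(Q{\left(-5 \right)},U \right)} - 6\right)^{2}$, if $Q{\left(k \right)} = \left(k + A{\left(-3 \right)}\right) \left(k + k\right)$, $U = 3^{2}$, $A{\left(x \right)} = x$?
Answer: $\frac{2601}{25} \approx 104.04$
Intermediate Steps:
$U = 9$
$Q{\left(k \right)} = 2 k \left(-3 + k\right)$ ($Q{\left(k \right)} = \left(k - 3\right) \left(k + k\right) = \left(-3 + k\right) 2 k = 2 k \left(-3 + k\right)$)
$o{\left(n,y \right)} = \frac{1}{5} + \frac{n}{5}$ ($o{\left(n,y \right)} = \left(n + 1\right) \frac{1}{5} = \left(1 + n\right) \frac{1}{5} = \frac{1}{5} + \frac{n}{5}$)
$\left(o{\left(Q{\left(-5 \right)},U \right)} - 6\right)^{2} = \left(\left(\frac{1}{5} + \frac{2 \left(-5\right) \left(-3 - 5\right)}{5}\right) - 6\right)^{2} = \left(\left(\frac{1}{5} + \frac{2 \left(-5\right) \left(-8\right)}{5}\right) - 6\right)^{2} = \left(\left(\frac{1}{5} + \frac{1}{5} \cdot 80\right) - 6\right)^{2} = \left(\left(\frac{1}{5} + 16\right) - 6\right)^{2} = \left(\frac{81}{5} - 6\right)^{2} = \left(\frac{51}{5}\right)^{2} = \frac{2601}{25}$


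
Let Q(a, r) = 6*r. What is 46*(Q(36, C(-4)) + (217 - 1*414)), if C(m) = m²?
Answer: -4646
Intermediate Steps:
46*(Q(36, C(-4)) + (217 - 1*414)) = 46*(6*(-4)² + (217 - 1*414)) = 46*(6*16 + (217 - 414)) = 46*(96 - 197) = 46*(-101) = -4646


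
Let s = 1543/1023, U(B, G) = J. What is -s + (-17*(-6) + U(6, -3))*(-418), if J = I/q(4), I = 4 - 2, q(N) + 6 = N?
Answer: -43190557/1023 ≈ -42220.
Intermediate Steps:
q(N) = -6 + N
I = 2
J = -1 (J = 2/(-6 + 4) = 2/(-2) = 2*(-1/2) = -1)
U(B, G) = -1
s = 1543/1023 (s = 1543*(1/1023) = 1543/1023 ≈ 1.5083)
-s + (-17*(-6) + U(6, -3))*(-418) = -1*1543/1023 + (-17*(-6) - 1)*(-418) = -1543/1023 + (102 - 1)*(-418) = -1543/1023 + 101*(-418) = -1543/1023 - 42218 = -43190557/1023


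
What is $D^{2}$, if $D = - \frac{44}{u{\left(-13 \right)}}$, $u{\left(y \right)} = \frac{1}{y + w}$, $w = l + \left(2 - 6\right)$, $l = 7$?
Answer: $193600$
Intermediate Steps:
$w = 3$ ($w = 7 + \left(2 - 6\right) = 7 - 4 = 3$)
$u{\left(y \right)} = \frac{1}{3 + y}$ ($u{\left(y \right)} = \frac{1}{y + 3} = \frac{1}{3 + y}$)
$D = 440$ ($D = - \frac{44}{\frac{1}{3 - 13}} = - \frac{44}{\frac{1}{-10}} = - \frac{44}{- \frac{1}{10}} = \left(-44\right) \left(-10\right) = 440$)
$D^{2} = 440^{2} = 193600$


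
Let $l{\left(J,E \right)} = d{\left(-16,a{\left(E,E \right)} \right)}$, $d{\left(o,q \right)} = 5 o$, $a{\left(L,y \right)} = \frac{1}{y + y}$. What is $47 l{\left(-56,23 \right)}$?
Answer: $-3760$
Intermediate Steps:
$a{\left(L,y \right)} = \frac{1}{2 y}$
$l{\left(J,E \right)} = -80$ ($l{\left(J,E \right)} = 5 \left(-16\right) = -80$)
$47 l{\left(-56,23 \right)} = 47 \left(-80\right) = -3760$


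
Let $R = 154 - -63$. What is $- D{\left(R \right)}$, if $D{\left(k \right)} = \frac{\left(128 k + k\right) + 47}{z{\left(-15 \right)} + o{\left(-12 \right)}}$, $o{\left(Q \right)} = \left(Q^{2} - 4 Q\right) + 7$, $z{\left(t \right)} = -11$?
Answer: $- \frac{7010}{47} \approx -149.15$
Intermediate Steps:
$R = 217$ ($R = 154 + 63 = 217$)
$o{\left(Q \right)} = 7 + Q^{2} - 4 Q$
$D{\left(k \right)} = \frac{1}{4} + \frac{129 k}{188}$ ($D{\left(k \right)} = \frac{\left(128 k + k\right) + 47}{-11 + \left(7 + \left(-12\right)^{2} - -48\right)} = \frac{129 k + 47}{-11 + \left(7 + 144 + 48\right)} = \frac{47 + 129 k}{-11 + 199} = \frac{47 + 129 k}{188} = \left(47 + 129 k\right) \frac{1}{188} = \frac{1}{4} + \frac{129 k}{188}$)
$- D{\left(R \right)} = - (\frac{1}{4} + \frac{129}{188} \cdot 217) = - (\frac{1}{4} + \frac{27993}{188}) = \left(-1\right) \frac{7010}{47} = - \frac{7010}{47}$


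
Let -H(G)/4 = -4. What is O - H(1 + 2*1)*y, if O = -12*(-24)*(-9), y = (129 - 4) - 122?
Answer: -2640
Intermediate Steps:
H(G) = 16 (H(G) = -4*(-4) = 16)
y = 3 (y = 125 - 122 = 3)
O = -2592 (O = 288*(-9) = -2592)
O - H(1 + 2*1)*y = -2592 - 16*3 = -2592 - 1*48 = -2592 - 48 = -2640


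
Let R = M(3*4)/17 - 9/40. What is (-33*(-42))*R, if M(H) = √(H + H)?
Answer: -6237/20 + 2772*√6/17 ≈ 87.561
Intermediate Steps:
M(H) = √2*√H (M(H) = √(2*H) = √2*√H)
R = -9/40 + 2*√6/17 (R = (√2*√(3*4))/17 - 9/40 = (√2*√12)*(1/17) - 9*1/40 = (√2*(2*√3))*(1/17) - 9/40 = (2*√6)*(1/17) - 9/40 = 2*√6/17 - 9/40 = -9/40 + 2*√6/17 ≈ 0.063175)
(-33*(-42))*R = (-33*(-42))*(-9/40 + 2*√6/17) = 1386*(-9/40 + 2*√6/17) = -6237/20 + 2772*√6/17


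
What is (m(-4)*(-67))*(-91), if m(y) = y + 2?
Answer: -12194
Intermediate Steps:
m(y) = 2 + y
(m(-4)*(-67))*(-91) = ((2 - 4)*(-67))*(-91) = -2*(-67)*(-91) = 134*(-91) = -12194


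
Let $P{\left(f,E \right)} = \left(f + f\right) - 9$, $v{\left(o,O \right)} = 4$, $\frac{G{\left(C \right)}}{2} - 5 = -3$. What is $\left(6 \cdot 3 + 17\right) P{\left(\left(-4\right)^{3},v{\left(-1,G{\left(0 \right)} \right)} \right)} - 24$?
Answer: $-4819$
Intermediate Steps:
$G{\left(C \right)} = 4$ ($G{\left(C \right)} = 10 + 2 \left(-3\right) = 10 - 6 = 4$)
$P{\left(f,E \right)} = -9 + 2 f$ ($P{\left(f,E \right)} = 2 f - 9 = -9 + 2 f$)
$\left(6 \cdot 3 + 17\right) P{\left(\left(-4\right)^{3},v{\left(-1,G{\left(0 \right)} \right)} \right)} - 24 = \left(6 \cdot 3 + 17\right) \left(-9 + 2 \left(-4\right)^{3}\right) - 24 = \left(18 + 17\right) \left(-9 + 2 \left(-64\right)\right) - 24 = 35 \left(-9 - 128\right) - 24 = 35 \left(-137\right) - 24 = -4795 - 24 = -4819$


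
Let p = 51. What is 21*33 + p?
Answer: 744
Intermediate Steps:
21*33 + p = 21*33 + 51 = 693 + 51 = 744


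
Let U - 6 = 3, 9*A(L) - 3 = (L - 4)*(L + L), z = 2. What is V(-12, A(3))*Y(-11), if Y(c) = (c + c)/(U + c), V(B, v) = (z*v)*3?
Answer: -22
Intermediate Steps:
A(L) = ⅓ + 2*L*(-4 + L)/9 (A(L) = ⅓ + ((L - 4)*(L + L))/9 = ⅓ + ((-4 + L)*(2*L))/9 = ⅓ + (2*L*(-4 + L))/9 = ⅓ + 2*L*(-4 + L)/9)
V(B, v) = 6*v (V(B, v) = (2*v)*3 = 6*v)
U = 9 (U = 6 + 3 = 9)
Y(c) = 2*c/(9 + c) (Y(c) = (c + c)/(9 + c) = (2*c)/(9 + c) = 2*c/(9 + c))
V(-12, A(3))*Y(-11) = (6*(⅓ - 8/9*3 + (2/9)*3²))*(2*(-11)/(9 - 11)) = (6*(⅓ - 8/3 + (2/9)*9))*(2*(-11)/(-2)) = (6*(⅓ - 8/3 + 2))*(2*(-11)*(-½)) = (6*(-⅓))*11 = -2*11 = -22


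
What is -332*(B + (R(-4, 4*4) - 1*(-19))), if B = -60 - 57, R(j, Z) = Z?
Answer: 27224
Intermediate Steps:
B = -117
-332*(B + (R(-4, 4*4) - 1*(-19))) = -332*(-117 + (4*4 - 1*(-19))) = -332*(-117 + (16 + 19)) = -332*(-117 + 35) = -332*(-82) = 27224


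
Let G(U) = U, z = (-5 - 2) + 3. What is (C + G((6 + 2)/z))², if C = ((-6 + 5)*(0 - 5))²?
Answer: 529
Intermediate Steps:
z = -4 (z = -7 + 3 = -4)
C = 25 (C = (-1*(-5))² = 5² = 25)
(C + G((6 + 2)/z))² = (25 + (6 + 2)/(-4))² = (25 + 8*(-¼))² = (25 - 2)² = 23² = 529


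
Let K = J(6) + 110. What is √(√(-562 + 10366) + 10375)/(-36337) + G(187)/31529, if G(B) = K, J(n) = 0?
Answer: 110/31529 - √(10375 + 2*√2451)/36337 ≈ 0.00067237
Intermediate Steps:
K = 110 (K = 0 + 110 = 110)
G(B) = 110
√(√(-562 + 10366) + 10375)/(-36337) + G(187)/31529 = √(√(-562 + 10366) + 10375)/(-36337) + 110/31529 = √(√9804 + 10375)*(-1/36337) + 110*(1/31529) = √(2*√2451 + 10375)*(-1/36337) + 110/31529 = √(10375 + 2*√2451)*(-1/36337) + 110/31529 = -√(10375 + 2*√2451)/36337 + 110/31529 = 110/31529 - √(10375 + 2*√2451)/36337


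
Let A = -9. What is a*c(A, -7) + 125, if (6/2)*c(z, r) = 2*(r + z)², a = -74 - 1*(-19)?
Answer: -27785/3 ≈ -9261.7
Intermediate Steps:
a = -55 (a = -74 + 19 = -55)
c(z, r) = 2*(r + z)²/3 (c(z, r) = (2*(r + z)²)/3 = 2*(r + z)²/3)
a*c(A, -7) + 125 = -110*(-7 - 9)²/3 + 125 = -110*(-16)²/3 + 125 = -110*256/3 + 125 = -55*512/3 + 125 = -28160/3 + 125 = -27785/3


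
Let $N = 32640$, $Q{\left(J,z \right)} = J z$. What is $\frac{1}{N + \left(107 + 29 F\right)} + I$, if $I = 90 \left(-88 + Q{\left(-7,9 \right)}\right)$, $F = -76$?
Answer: $- \frac{415079369}{30543} \approx -13590.0$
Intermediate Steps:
$I = -13590$ ($I = 90 \left(-88 - 63\right) = 90 \left(-151\right) = -13590$)
$\frac{1}{N + \left(107 + 29 F\right)} + I = \frac{1}{32640 + \left(107 + 29 \left(-76\right)\right)} - 13590 = \frac{1}{32640 + \left(107 - 2204\right)} - 13590 = \frac{1}{32640 - 2097} - 13590 = \frac{1}{30543} - 13590 = - \frac{415079369}{30543}$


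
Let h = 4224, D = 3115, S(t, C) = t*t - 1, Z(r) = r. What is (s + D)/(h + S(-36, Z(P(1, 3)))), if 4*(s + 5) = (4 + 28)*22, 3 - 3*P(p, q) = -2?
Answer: 3286/5519 ≈ 0.59540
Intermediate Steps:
P(p, q) = 5/3 (P(p, q) = 1 - ⅓*(-2) = 1 + ⅔ = 5/3)
S(t, C) = -1 + t² (S(t, C) = t² - 1 = -1 + t²)
s = 171 (s = -5 + ((4 + 28)*22)/4 = -5 + (32*22)/4 = -5 + (¼)*704 = -5 + 176 = 171)
(s + D)/(h + S(-36, Z(P(1, 3)))) = (171 + 3115)/(4224 + (-1 + (-36)²)) = 3286/(4224 + (-1 + 1296)) = 3286/(4224 + 1295) = 3286/5519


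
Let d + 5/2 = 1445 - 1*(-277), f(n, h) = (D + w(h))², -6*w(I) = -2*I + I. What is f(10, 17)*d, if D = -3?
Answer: 3439/72 ≈ 47.764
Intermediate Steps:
w(I) = I/6 (w(I) = -(-2*I + I)/6 = -(-1)*I/6 = I/6)
f(n, h) = (-3 + h/6)²
d = 3439/2 (d = -5/2 + (1445 - 1*(-277)) = -5/2 + (1445 + 277) = -5/2 + 1722 = 3439/2 ≈ 1719.5)
f(10, 17)*d = ((-18 + 17)²/36)*(3439/2) = ((1/36)*(-1)²)*(3439/2) = ((1/36)*1)*(3439/2) = (1/36)*(3439/2) = 3439/72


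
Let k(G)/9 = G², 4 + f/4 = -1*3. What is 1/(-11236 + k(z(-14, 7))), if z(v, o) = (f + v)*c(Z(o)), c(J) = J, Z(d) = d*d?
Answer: 1/38107040 ≈ 2.6242e-8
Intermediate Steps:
Z(d) = d²
f = -28 (f = -16 + 4*(-1*3) = -16 + 4*(-3) = -16 - 12 = -28)
z(v, o) = o²*(-28 + v) (z(v, o) = (-28 + v)*o² = o²*(-28 + v))
k(G) = 9*G²
1/(-11236 + k(z(-14, 7))) = 1/(-11236 + 9*(7²*(-28 - 14))²) = 1/(-11236 + 9*(49*(-42))²) = 1/(-11236 + 9*(-2058)²) = 1/(-11236 + 9*4235364) = 1/(-11236 + 38118276) = 1/38107040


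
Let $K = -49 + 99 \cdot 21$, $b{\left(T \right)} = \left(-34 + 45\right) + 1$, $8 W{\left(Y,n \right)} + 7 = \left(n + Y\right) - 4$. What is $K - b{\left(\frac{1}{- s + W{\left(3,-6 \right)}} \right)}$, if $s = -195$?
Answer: $2018$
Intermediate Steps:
$W{\left(Y,n \right)} = - \frac{11}{8} + \frac{Y}{8} + \frac{n}{8}$ ($W{\left(Y,n \right)} = - \frac{7}{8} + \frac{\left(n + Y\right) - 4}{8} = - \frac{7}{8} + \frac{\left(Y + n\right) - 4}{8} = - \frac{7}{8} + \frac{-4 + Y + n}{8} = - \frac{7}{8} + \left(- \frac{1}{2} + \frac{Y}{8} + \frac{n}{8}\right) = - \frac{11}{8} + \frac{Y}{8} + \frac{n}{8}$)
$b{\left(T \right)} = 12$ ($b{\left(T \right)} = 11 + 1 = 12$)
$K = 2030$ ($K = -49 + 2079 = 2030$)
$K - b{\left(\frac{1}{- s + W{\left(3,-6 \right)}} \right)} = 2030 - 12 = 2018$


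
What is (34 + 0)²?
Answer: 1156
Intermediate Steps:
(34 + 0)² = 34² = 1156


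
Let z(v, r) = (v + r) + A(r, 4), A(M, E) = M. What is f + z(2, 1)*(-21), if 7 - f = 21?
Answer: -98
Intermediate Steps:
f = -14 (f = 7 - 1*21 = 7 - 21 = -14)
z(v, r) = v + 2*r (z(v, r) = (v + r) + r = (r + v) + r = v + 2*r)
f + z(2, 1)*(-21) = -14 + (2 + 2*1)*(-21) = -14 + (2 + 2)*(-21) = -14 + 4*(-21) = -14 - 84 = -98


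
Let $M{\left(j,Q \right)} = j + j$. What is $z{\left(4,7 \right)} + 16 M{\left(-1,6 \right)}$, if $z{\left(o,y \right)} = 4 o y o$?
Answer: $416$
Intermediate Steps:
$z{\left(o,y \right)} = 4 y o^{2}$ ($z{\left(o,y \right)} = 4 o o y = 4 y o^{2}$)
$M{\left(j,Q \right)} = 2 j$
$z{\left(4,7 \right)} + 16 M{\left(-1,6 \right)} = 4 \cdot 7 \cdot 4^{2} + 16 \cdot 2 \left(-1\right) = 4 \cdot 7 \cdot 16 + 16 \left(-2\right) = 448 - 32 = 416$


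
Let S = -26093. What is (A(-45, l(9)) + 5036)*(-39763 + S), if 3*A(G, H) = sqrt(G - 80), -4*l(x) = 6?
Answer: -331650816 - 109760*I*sqrt(5) ≈ -3.3165e+8 - 2.4543e+5*I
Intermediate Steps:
l(x) = -3/2 (l(x) = -1/4*6 = -3/2)
A(G, H) = sqrt(-80 + G)/3 (A(G, H) = sqrt(G - 80)/3 = sqrt(-80 + G)/3)
(A(-45, l(9)) + 5036)*(-39763 + S) = (sqrt(-80 - 45)/3 + 5036)*(-39763 - 26093) = (sqrt(-125)/3 + 5036)*(-65856) = ((5*I*sqrt(5))/3 + 5036)*(-65856) = (5*I*sqrt(5)/3 + 5036)*(-65856) = (5036 + 5*I*sqrt(5)/3)*(-65856) = -331650816 - 109760*I*sqrt(5)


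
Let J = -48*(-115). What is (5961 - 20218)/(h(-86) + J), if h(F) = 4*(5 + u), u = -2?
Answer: -14257/5532 ≈ -2.5772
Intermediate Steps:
h(F) = 12 (h(F) = 4*(5 - 2) = 4*3 = 12)
J = 5520
(5961 - 20218)/(h(-86) + J) = (5961 - 20218)/(12 + 5520) = -14257/5532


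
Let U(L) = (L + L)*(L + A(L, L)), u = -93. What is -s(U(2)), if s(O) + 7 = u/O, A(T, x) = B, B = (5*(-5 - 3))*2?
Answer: 697/104 ≈ 6.7019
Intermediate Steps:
B = -80 (B = (5*(-8))*2 = -40*2 = -80)
A(T, x) = -80
U(L) = 2*L*(-80 + L) (U(L) = (L + L)*(L - 80) = (2*L)*(-80 + L) = 2*L*(-80 + L))
s(O) = -7 - 93/O
-s(U(2)) = -(-7 - 93*1/(4*(-80 + 2))) = -(-7 - 93/(2*2*(-78))) = -(-7 - 93/(-312)) = -(-7 - 93*(-1/312)) = -(-7 + 31/104) = -1*(-697/104) = 697/104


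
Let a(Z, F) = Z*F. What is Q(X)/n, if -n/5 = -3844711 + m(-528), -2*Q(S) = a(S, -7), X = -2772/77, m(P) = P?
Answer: -126/19226195 ≈ -6.5536e-6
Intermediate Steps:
X = -36 (X = -2772*1/77 = -36)
a(Z, F) = F*Z
Q(S) = 7*S/2 (Q(S) = -(-7)*S/2 = 7*S/2)
n = 19226195 (n = -5*(-3844711 - 528) = -5*(-3845239) = 19226195)
Q(X)/n = ((7/2)*(-36))/19226195 = -126*1/19226195 = -126/19226195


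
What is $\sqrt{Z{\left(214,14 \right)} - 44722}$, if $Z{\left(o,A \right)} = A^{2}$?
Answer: $i \sqrt{44526} \approx 211.01 i$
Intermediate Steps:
$\sqrt{Z{\left(214,14 \right)} - 44722} = \sqrt{14^{2} - 44722} = \sqrt{196 - 44722} = \sqrt{-44526} = i \sqrt{44526}$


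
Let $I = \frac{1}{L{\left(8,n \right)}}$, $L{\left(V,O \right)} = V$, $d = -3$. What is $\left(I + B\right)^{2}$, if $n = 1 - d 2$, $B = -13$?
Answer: $\frac{10609}{64} \approx 165.77$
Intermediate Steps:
$n = 7$ ($n = 1 - \left(-3\right) 2 = 1 - -6 = 1 + 6 = 7$)
$I = \frac{1}{8} \approx 0.125$
$\left(I + B\right)^{2} = \left(\frac{1}{8} - 13\right)^{2} = \left(- \frac{103}{8}\right)^{2} = \frac{10609}{64}$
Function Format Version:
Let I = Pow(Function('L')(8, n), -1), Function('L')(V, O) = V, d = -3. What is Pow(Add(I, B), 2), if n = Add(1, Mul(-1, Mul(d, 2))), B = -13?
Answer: Rational(10609, 64) ≈ 165.77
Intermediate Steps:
n = 7 (n = Add(1, Mul(-1, Mul(-3, 2))) = Add(1, Mul(-1, -6)) = Add(1, 6) = 7)
I = Rational(1, 8) (I = Pow(8, -1) = Rational(1, 8) ≈ 0.12500)
Pow(Add(I, B), 2) = Pow(Add(Rational(1, 8), -13), 2) = Pow(Rational(-103, 8), 2) = Rational(10609, 64)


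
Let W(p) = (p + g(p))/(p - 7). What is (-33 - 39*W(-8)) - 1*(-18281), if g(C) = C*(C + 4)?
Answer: 91552/5 ≈ 18310.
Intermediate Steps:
g(C) = C*(4 + C)
W(p) = (p + p*(4 + p))/(-7 + p) (W(p) = (p + p*(4 + p))/(p - 7) = (p + p*(4 + p))/(-7 + p))
(-33 - 39*W(-8)) - 1*(-18281) = (-33 - (-312)*(5 - 8)/(-7 - 8)) - 1*(-18281) = (-33 - (-312)*(-3)/(-15)) + 18281 = (-33 - (-312)*(-1)*(-3)/15) + 18281 = (-33 - 39*(-8/5)) + 18281 = (-33 + 312/5) + 18281 = 147/5 + 18281 = 91552/5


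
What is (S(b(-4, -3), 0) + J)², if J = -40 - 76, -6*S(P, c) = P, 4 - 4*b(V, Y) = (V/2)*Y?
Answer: 1934881/144 ≈ 13437.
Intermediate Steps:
b(V, Y) = 1 - V*Y/8 (b(V, Y) = 1 - V/2*Y/4 = 1 - V*Y/8)
S(P, c) = -P/6
J = -116
(S(b(-4, -3), 0) + J)² = (-(1 - ⅛*(-4)*(-3))/6 - 116)² = (-(1 - 3/2)/6 - 116)² = (-⅙*(-½) - 116)² = (1/12 - 116)² = (-1391/12)² = 1934881/144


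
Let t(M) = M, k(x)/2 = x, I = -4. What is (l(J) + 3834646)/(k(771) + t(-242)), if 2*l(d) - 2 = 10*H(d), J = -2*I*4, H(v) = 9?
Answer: 958673/325 ≈ 2949.8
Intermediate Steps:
k(x) = 2*x
J = 32 (J = -2*(-4)*4 = 8*4 = 32)
l(d) = 46 (l(d) = 1 + (10*9)/2 = 1 + (½)*90 = 1 + 45 = 46)
(l(J) + 3834646)/(k(771) + t(-242)) = (46 + 3834646)/(2*771 - 242) = 3834692/(1542 - 242) = 3834692/1300 = 3834692*(1/1300) = 958673/325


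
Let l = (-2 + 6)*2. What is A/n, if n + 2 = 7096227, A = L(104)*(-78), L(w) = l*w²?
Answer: -6749184/7096225 ≈ -0.95109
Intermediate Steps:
l = 8 (l = 4*2 = 8)
L(w) = 8*w²
A = -6749184 (A = (8*104²)*(-78) = (8*10816)*(-78) = 86528*(-78) = -6749184)
n = 7096225 (n = -2 + 7096227 = 7096225)
A/n = -6749184/7096225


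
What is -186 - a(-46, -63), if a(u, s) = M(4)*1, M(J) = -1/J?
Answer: -743/4 ≈ -185.75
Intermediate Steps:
a(u, s) = -¼ (a(u, s) = -1/4*1 = -1*¼*1 = -¼*1 = -¼)
-186 - a(-46, -63) = -186 - 1*(-¼) = -186 + ¼ = -743/4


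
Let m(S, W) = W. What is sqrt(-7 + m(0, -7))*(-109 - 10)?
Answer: -119*I*sqrt(14) ≈ -445.26*I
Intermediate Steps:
sqrt(-7 + m(0, -7))*(-109 - 10) = sqrt(-7 - 7)*(-109 - 10) = sqrt(-14)*(-119) = (I*sqrt(14))*(-119) = -119*I*sqrt(14)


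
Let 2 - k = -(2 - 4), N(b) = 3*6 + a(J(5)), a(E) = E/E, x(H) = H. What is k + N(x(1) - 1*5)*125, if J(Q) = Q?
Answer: 2375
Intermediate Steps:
a(E) = 1
N(b) = 19 (N(b) = 3*6 + 1 = 18 + 1 = 19)
k = 0 (k = 2 - (-1)*(2 - 4) = 2 - (-1)*(-2) = 2 - 1*2 = 2 - 2 = 0)
k + N(x(1) - 1*5)*125 = 0 + 19*125 = 0 + 2375 = 2375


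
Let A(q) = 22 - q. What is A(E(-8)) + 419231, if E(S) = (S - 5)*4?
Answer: 419305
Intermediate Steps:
E(S) = -20 + 4*S (E(S) = (-5 + S)*4 = -20 + 4*S)
A(E(-8)) + 419231 = (22 - (-20 + 4*(-8))) + 419231 = (22 - (-20 - 32)) + 419231 = (22 - 1*(-52)) + 419231 = (22 + 52) + 419231 = 74 + 419231 = 419305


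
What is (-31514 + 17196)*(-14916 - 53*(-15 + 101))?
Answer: 278828732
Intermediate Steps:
(-31514 + 17196)*(-14916 - 53*(-15 + 101)) = -14318*(-14916 - 53*86) = -14318*(-14916 - 4558) = -14318*(-19474) = 278828732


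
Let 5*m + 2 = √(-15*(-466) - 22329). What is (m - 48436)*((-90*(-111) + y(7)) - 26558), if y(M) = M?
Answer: 4010776102/5 - 16561*I*√15339/5 ≈ 8.0216e+8 - 4.1022e+5*I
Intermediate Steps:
m = -⅖ + I*√15339/5 (m = -⅖ + √(-15*(-466) - 22329)/5 = -⅖ + √(6990 - 22329)/5 = -⅖ + √(-15339)/5 = -⅖ + (I*√15339)/5 = -⅖ + I*√15339/5 ≈ -0.4 + 24.77*I)
(m - 48436)*((-90*(-111) + y(7)) - 26558) = ((-⅖ + I*√15339/5) - 48436)*((-90*(-111) + 7) - 26558) = (-242182/5 + I*√15339/5)*((9990 + 7) - 26558) = (-242182/5 + I*√15339/5)*(9997 - 26558) = (-242182/5 + I*√15339/5)*(-16561) = 4010776102/5 - 16561*I*√15339/5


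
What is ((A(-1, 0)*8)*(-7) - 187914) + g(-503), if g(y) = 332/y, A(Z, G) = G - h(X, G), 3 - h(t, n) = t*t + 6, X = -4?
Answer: -95056266/503 ≈ -1.8898e+5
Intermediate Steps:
h(t, n) = -3 - t**2 (h(t, n) = 3 - (t*t + 6) = 3 - (t**2 + 6) = 3 - (6 + t**2) = 3 + (-6 - t**2) = -3 - t**2)
A(Z, G) = 19 + G (A(Z, G) = G - (-3 - 1*(-4)**2) = G - (-3 - 1*16) = G - (-3 - 16) = G - 1*(-19) = G + 19 = 19 + G)
((A(-1, 0)*8)*(-7) - 187914) + g(-503) = (((19 + 0)*8)*(-7) - 187914) + 332/(-503) = ((19*8)*(-7) - 187914) + 332*(-1/503) = (152*(-7) - 187914) - 332/503 = (-1064 - 187914) - 332/503 = -188978 - 332/503 = -95056266/503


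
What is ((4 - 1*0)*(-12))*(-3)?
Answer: 144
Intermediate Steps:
((4 - 1*0)*(-12))*(-3) = ((4 + 0)*(-12))*(-3) = (4*(-12))*(-3) = -48*(-3) = 144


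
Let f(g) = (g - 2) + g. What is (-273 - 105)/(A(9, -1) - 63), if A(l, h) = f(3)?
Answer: 378/59 ≈ 6.4068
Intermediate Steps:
f(g) = -2 + 2*g (f(g) = (-2 + g) + g = -2 + 2*g)
A(l, h) = 4 (A(l, h) = -2 + 2*3 = -2 + 6 = 4)
(-273 - 105)/(A(9, -1) - 63) = (-273 - 105)/(4 - 63) = -378/(-59) = -378*(-1/59) = 378/59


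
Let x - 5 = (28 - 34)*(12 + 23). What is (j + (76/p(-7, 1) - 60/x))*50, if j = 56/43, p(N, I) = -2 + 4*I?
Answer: 3490300/1763 ≈ 1979.8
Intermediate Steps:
x = -205 (x = 5 + (28 - 34)*(12 + 23) = 5 - 6*35 = 5 - 210 = -205)
j = 56/43 (j = 56*(1/43) = 56/43 ≈ 1.3023)
(j + (76/p(-7, 1) - 60/x))*50 = (56/43 + (76/(-2 + 4*1) - 60/(-205)))*50 = (56/43 + (76/(-2 + 4) - 60*(-1/205)))*50 = (56/43 + (76/2 + 12/41))*50 = (56/43 + (76*(½) + 12/41))*50 = (56/43 + (38 + 12/41))*50 = (56/43 + 1570/41)*50 = (69806/1763)*50 = 3490300/1763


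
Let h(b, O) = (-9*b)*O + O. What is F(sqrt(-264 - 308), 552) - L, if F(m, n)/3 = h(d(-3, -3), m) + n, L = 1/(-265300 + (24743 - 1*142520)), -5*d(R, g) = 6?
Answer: 634375513/383077 + 354*I*sqrt(143)/5 ≈ 1656.0 + 846.64*I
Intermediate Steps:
d(R, g) = -6/5 (d(R, g) = -1/5*6 = -6/5)
L = -1/383077 (L = 1/(-265300 + (24743 - 142520)) = 1/(-265300 - 117777) = 1/(-383077) = -1/383077 ≈ -2.6104e-6)
h(b, O) = O - 9*O*b (h(b, O) = -9*O*b + O = O - 9*O*b)
F(m, n) = 3*n + 177*m/5 (F(m, n) = 3*(m*(1 - 9*(-6/5)) + n) = 3*(m*(1 + 54/5) + n) = 3*(m*(59/5) + n) = 3*(59*m/5 + n) = 3*(n + 59*m/5) = 3*n + 177*m/5)
F(sqrt(-264 - 308), 552) - L = (3*552 + 177*sqrt(-264 - 308)/5) - 1*(-1/383077) = (1656 + 177*sqrt(-572)/5) + 1/383077 = (1656 + 177*(2*I*sqrt(143))/5) + 1/383077 = (1656 + 354*I*sqrt(143)/5) + 1/383077 = 634375513/383077 + 354*I*sqrt(143)/5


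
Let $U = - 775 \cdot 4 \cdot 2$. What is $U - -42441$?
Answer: $36241$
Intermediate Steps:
$U = -6200$ ($U = \left(-775\right) 8 = -6200$)
$U - -42441 = -6200 - -42441 = -6200 + 42441 = 36241$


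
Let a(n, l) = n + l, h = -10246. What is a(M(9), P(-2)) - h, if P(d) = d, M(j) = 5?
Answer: 10249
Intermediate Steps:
a(n, l) = l + n
a(M(9), P(-2)) - h = (-2 + 5) - 1*(-10246) = 3 + 10246 = 10249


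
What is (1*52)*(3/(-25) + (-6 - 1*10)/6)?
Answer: -10868/75 ≈ -144.91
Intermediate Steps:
(1*52)*(3/(-25) + (-6 - 1*10)/6) = 52*(3*(-1/25) + (-6 - 10)*(⅙)) = 52*(-3/25 - 16*⅙) = 52*(-3/25 - 8/3) = 52*(-209/75) = -10868/75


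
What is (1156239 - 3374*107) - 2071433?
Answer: -1276212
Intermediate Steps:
(1156239 - 3374*107) - 2071433 = (1156239 - 361018) - 2071433 = 795221 - 2071433 = -1276212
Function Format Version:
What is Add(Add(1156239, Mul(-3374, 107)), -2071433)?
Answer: -1276212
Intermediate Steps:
Add(Add(1156239, Mul(-3374, 107)), -2071433) = Add(Add(1156239, -361018), -2071433) = Add(795221, -2071433) = -1276212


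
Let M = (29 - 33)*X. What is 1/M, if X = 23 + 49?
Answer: -1/288 ≈ -0.0034722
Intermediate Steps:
X = 72
M = -288 (M = (29 - 33)*72 = -4*72 = -288)
1/M = 1/(-288) = -1/288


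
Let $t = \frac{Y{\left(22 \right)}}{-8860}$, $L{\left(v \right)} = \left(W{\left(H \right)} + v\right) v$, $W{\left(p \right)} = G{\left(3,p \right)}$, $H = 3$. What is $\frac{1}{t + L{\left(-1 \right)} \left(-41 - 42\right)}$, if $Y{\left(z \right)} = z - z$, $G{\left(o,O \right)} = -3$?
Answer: $- \frac{1}{332} \approx -0.003012$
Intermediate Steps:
$Y{\left(z \right)} = 0$
$W{\left(p \right)} = -3$
$L{\left(v \right)} = v \left(-3 + v\right)$ ($L{\left(v \right)} = \left(-3 + v\right) v = v \left(-3 + v\right)$)
$t = 0$ ($t = \frac{0}{-8860} = 0 \left(- \frac{1}{8860}\right) = 0$)
$\frac{1}{t + L{\left(-1 \right)} \left(-41 - 42\right)} = \frac{1}{0 + - (-3 - 1) \left(-41 - 42\right)} = \frac{1}{0 + \left(-1\right) \left(-4\right) \left(-83\right)} = \frac{1}{0 + 4 \left(-83\right)} = \frac{1}{0 - 332} = \frac{1}{-332} = - \frac{1}{332}$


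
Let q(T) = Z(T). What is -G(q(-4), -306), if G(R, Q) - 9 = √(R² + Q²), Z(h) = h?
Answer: -9 - 2*√23413 ≈ -315.03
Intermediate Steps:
q(T) = T
G(R, Q) = 9 + √(Q² + R²) (G(R, Q) = 9 + √(R² + Q²) = 9 + √(Q² + R²))
-G(q(-4), -306) = -(9 + √((-306)² + (-4)²)) = -(9 + √(93636 + 16)) = -(9 + √93652) = -(9 + 2*√23413) = -9 - 2*√23413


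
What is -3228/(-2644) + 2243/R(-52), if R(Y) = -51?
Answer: -1441466/33711 ≈ -42.760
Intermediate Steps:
-3228/(-2644) + 2243/R(-52) = -3228/(-2644) + 2243/(-51) = -3228*(-1/2644) + 2243*(-1/51) = 807/661 - 2243/51 = -1441466/33711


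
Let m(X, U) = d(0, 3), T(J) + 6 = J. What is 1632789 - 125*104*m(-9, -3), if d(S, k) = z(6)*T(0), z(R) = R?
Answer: 2100789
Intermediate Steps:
T(J) = -6 + J
d(S, k) = -36 (d(S, k) = 6*(-6 + 0) = 6*(-6) = -36)
m(X, U) = -36
1632789 - 125*104*m(-9, -3) = 1632789 - 125*104*(-36) = 1632789 - 13000*(-36) = 1632789 - 1*(-468000) = 1632789 + 468000 = 2100789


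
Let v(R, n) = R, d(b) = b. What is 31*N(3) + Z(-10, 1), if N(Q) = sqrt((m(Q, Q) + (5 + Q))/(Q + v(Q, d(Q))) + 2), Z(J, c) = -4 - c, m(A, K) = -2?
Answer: -5 + 31*sqrt(3) ≈ 48.694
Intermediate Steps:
N(Q) = sqrt(2 + (3 + Q)/(2*Q)) (N(Q) = sqrt((-2 + (5 + Q))/(Q + Q) + 2) = sqrt((3 + Q)/((2*Q)) + 2) = sqrt((3 + Q)*(1/(2*Q)) + 2) = sqrt((3 + Q)/(2*Q) + 2) = sqrt(2 + (3 + Q)/(2*Q)))
31*N(3) + Z(-10, 1) = 31*(sqrt(10 + 6/3)/2) + (-4 - 1*1) = 31*(sqrt(10 + 6*(1/3))/2) + (-4 - 1) = 31*(sqrt(10 + 2)/2) - 5 = 31*(sqrt(12)/2) - 5 = 31*((2*sqrt(3))/2) - 5 = 31*sqrt(3) - 5 = -5 + 31*sqrt(3)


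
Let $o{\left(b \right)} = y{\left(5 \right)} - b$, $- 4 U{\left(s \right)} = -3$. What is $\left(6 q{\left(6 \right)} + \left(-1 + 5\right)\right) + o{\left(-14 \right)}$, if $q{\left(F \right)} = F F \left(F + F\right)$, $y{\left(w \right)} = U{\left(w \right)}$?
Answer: $\frac{10443}{4} \approx 2610.8$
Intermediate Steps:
$U{\left(s \right)} = \frac{3}{4}$ ($U{\left(s \right)} = \left(- \frac{1}{4}\right) \left(-3\right) = \frac{3}{4}$)
$y{\left(w \right)} = \frac{3}{4}$
$o{\left(b \right)} = \frac{3}{4} - b$
$q{\left(F \right)} = 2 F^{3}$ ($q{\left(F \right)} = F^{2} \cdot 2 F = 2 F^{3}$)
$\left(6 q{\left(6 \right)} + \left(-1 + 5\right)\right) + o{\left(-14 \right)} = \left(6 \cdot 2 \cdot 6^{3} + \left(-1 + 5\right)\right) + \left(\frac{3}{4} - -14\right) = \left(6 \cdot 2 \cdot 216 + 4\right) + \left(\frac{3}{4} + 14\right) = \left(6 \cdot 432 + 4\right) + \frac{59}{4} = \left(2592 + 4\right) + \frac{59}{4} = 2596 + \frac{59}{4} = \frac{10443}{4}$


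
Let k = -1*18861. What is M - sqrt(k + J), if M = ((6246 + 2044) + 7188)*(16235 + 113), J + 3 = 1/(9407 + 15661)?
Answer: 253034344 - I*sqrt(2963556200517)/12534 ≈ 2.5303e+8 - 137.35*I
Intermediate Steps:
J = -75203/25068 (J = -3 + 1/(9407 + 15661) = -3 + 1/25068 = -75203/25068 ≈ -3.0000)
M = 253034344 (M = (8290 + 7188)*16348 = 15478*16348 = 253034344)
k = -18861
M - sqrt(k + J) = 253034344 - sqrt(-18861 - 75203/25068) = 253034344 - sqrt(-472882751/25068) = 253034344 - I*sqrt(2963556200517)/12534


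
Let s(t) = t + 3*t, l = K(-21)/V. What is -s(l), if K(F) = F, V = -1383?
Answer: -28/461 ≈ -0.060738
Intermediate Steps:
l = 7/461 (l = -21/(-1383) = -21*(-1/1383) = 7/461 ≈ 0.015184)
s(t) = 4*t
-s(l) = -4*7/461 = -1*28/461 = -28/461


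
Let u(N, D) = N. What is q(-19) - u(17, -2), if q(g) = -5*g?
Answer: 78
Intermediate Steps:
q(-19) - u(17, -2) = -5*(-19) - 1*17 = 95 - 17 = 78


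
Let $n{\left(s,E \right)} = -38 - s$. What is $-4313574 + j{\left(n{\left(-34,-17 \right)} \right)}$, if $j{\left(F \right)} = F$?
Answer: $-4313578$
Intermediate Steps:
$-4313574 + j{\left(n{\left(-34,-17 \right)} \right)} = -4313574 - 4 = -4313578$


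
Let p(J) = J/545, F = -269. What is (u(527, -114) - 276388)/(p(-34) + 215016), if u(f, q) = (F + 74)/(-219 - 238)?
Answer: -68838470945/53552944502 ≈ -1.2854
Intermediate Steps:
p(J) = J/545 (p(J) = J*(1/545) = J/545)
u(f, q) = 195/457 (u(f, q) = (-269 + 74)/(-219 - 238) = -195/(-457) = -195*(-1/457) = 195/457)
(u(527, -114) - 276388)/(p(-34) + 215016) = (195/457 - 276388)/((1/545)*(-34) + 215016) = -126309121/(457*(-34/545 + 215016)) = -126309121/(457*117183686/545) = -126309121/457*545/117183686 = -68838470945/53552944502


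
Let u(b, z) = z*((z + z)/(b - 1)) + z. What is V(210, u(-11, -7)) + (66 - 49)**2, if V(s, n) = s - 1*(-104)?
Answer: 603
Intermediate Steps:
u(b, z) = z + 2*z**2/(-1 + b) (u(b, z) = z*((2*z)/(-1 + b)) + z = z*(2*z/(-1 + b)) + z = 2*z**2/(-1 + b) + z = z + 2*z**2/(-1 + b))
V(s, n) = 104 + s (V(s, n) = s + 104 = 104 + s)
V(210, u(-11, -7)) + (66 - 49)**2 = (104 + 210) + (66 - 49)**2 = 314 + 17**2 = 314 + 289 = 603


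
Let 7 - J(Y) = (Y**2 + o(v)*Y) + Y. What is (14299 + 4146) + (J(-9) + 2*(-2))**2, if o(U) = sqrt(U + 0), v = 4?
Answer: 21046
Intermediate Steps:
o(U) = sqrt(U)
J(Y) = 7 - Y**2 - 3*Y (J(Y) = 7 - ((Y**2 + sqrt(4)*Y) + Y) = 7 - ((Y**2 + 2*Y) + Y) = 7 - (Y**2 + 3*Y) = 7 + (-Y**2 - 3*Y) = 7 - Y**2 - 3*Y)
(14299 + 4146) + (J(-9) + 2*(-2))**2 = (14299 + 4146) + ((7 - 1*(-9)**2 - 3*(-9)) + 2*(-2))**2 = 18445 + ((7 - 1*81 + 27) - 4)**2 = 18445 + ((7 - 81 + 27) - 4)**2 = 18445 + (-47 - 4)**2 = 18445 + (-51)**2 = 18445 + 2601 = 21046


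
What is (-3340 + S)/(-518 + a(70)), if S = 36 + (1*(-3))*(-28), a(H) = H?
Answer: 115/16 ≈ 7.1875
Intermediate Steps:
S = 120 (S = 36 - 3*(-28) = 36 + 84 = 120)
(-3340 + S)/(-518 + a(70)) = (-3340 + 120)/(-518 + 70) = -3220/(-448) = -3220*(-1/448) = 115/16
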